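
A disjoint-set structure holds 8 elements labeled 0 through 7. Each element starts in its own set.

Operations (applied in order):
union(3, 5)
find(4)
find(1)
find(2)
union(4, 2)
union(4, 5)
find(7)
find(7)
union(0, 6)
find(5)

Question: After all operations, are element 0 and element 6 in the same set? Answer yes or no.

Answer: yes

Derivation:
Step 1: union(3, 5) -> merged; set of 3 now {3, 5}
Step 2: find(4) -> no change; set of 4 is {4}
Step 3: find(1) -> no change; set of 1 is {1}
Step 4: find(2) -> no change; set of 2 is {2}
Step 5: union(4, 2) -> merged; set of 4 now {2, 4}
Step 6: union(4, 5) -> merged; set of 4 now {2, 3, 4, 5}
Step 7: find(7) -> no change; set of 7 is {7}
Step 8: find(7) -> no change; set of 7 is {7}
Step 9: union(0, 6) -> merged; set of 0 now {0, 6}
Step 10: find(5) -> no change; set of 5 is {2, 3, 4, 5}
Set of 0: {0, 6}; 6 is a member.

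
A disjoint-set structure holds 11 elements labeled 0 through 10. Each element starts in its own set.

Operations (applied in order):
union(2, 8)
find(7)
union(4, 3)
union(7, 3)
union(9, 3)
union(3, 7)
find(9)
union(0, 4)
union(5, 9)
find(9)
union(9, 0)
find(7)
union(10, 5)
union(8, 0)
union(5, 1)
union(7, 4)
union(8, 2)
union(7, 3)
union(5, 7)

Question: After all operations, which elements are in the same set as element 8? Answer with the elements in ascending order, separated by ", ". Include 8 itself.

Step 1: union(2, 8) -> merged; set of 2 now {2, 8}
Step 2: find(7) -> no change; set of 7 is {7}
Step 3: union(4, 3) -> merged; set of 4 now {3, 4}
Step 4: union(7, 3) -> merged; set of 7 now {3, 4, 7}
Step 5: union(9, 3) -> merged; set of 9 now {3, 4, 7, 9}
Step 6: union(3, 7) -> already same set; set of 3 now {3, 4, 7, 9}
Step 7: find(9) -> no change; set of 9 is {3, 4, 7, 9}
Step 8: union(0, 4) -> merged; set of 0 now {0, 3, 4, 7, 9}
Step 9: union(5, 9) -> merged; set of 5 now {0, 3, 4, 5, 7, 9}
Step 10: find(9) -> no change; set of 9 is {0, 3, 4, 5, 7, 9}
Step 11: union(9, 0) -> already same set; set of 9 now {0, 3, 4, 5, 7, 9}
Step 12: find(7) -> no change; set of 7 is {0, 3, 4, 5, 7, 9}
Step 13: union(10, 5) -> merged; set of 10 now {0, 3, 4, 5, 7, 9, 10}
Step 14: union(8, 0) -> merged; set of 8 now {0, 2, 3, 4, 5, 7, 8, 9, 10}
Step 15: union(5, 1) -> merged; set of 5 now {0, 1, 2, 3, 4, 5, 7, 8, 9, 10}
Step 16: union(7, 4) -> already same set; set of 7 now {0, 1, 2, 3, 4, 5, 7, 8, 9, 10}
Step 17: union(8, 2) -> already same set; set of 8 now {0, 1, 2, 3, 4, 5, 7, 8, 9, 10}
Step 18: union(7, 3) -> already same set; set of 7 now {0, 1, 2, 3, 4, 5, 7, 8, 9, 10}
Step 19: union(5, 7) -> already same set; set of 5 now {0, 1, 2, 3, 4, 5, 7, 8, 9, 10}
Component of 8: {0, 1, 2, 3, 4, 5, 7, 8, 9, 10}

Answer: 0, 1, 2, 3, 4, 5, 7, 8, 9, 10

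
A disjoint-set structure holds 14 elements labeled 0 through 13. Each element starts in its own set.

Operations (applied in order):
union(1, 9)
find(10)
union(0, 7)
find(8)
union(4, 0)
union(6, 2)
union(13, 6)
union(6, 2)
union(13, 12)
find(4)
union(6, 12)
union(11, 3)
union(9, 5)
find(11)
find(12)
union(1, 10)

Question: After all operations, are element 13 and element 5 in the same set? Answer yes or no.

Step 1: union(1, 9) -> merged; set of 1 now {1, 9}
Step 2: find(10) -> no change; set of 10 is {10}
Step 3: union(0, 7) -> merged; set of 0 now {0, 7}
Step 4: find(8) -> no change; set of 8 is {8}
Step 5: union(4, 0) -> merged; set of 4 now {0, 4, 7}
Step 6: union(6, 2) -> merged; set of 6 now {2, 6}
Step 7: union(13, 6) -> merged; set of 13 now {2, 6, 13}
Step 8: union(6, 2) -> already same set; set of 6 now {2, 6, 13}
Step 9: union(13, 12) -> merged; set of 13 now {2, 6, 12, 13}
Step 10: find(4) -> no change; set of 4 is {0, 4, 7}
Step 11: union(6, 12) -> already same set; set of 6 now {2, 6, 12, 13}
Step 12: union(11, 3) -> merged; set of 11 now {3, 11}
Step 13: union(9, 5) -> merged; set of 9 now {1, 5, 9}
Step 14: find(11) -> no change; set of 11 is {3, 11}
Step 15: find(12) -> no change; set of 12 is {2, 6, 12, 13}
Step 16: union(1, 10) -> merged; set of 1 now {1, 5, 9, 10}
Set of 13: {2, 6, 12, 13}; 5 is not a member.

Answer: no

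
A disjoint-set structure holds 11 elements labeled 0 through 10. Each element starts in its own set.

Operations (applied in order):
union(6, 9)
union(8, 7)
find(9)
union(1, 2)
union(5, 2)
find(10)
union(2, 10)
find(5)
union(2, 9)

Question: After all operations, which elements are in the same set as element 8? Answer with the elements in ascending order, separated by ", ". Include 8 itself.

Answer: 7, 8

Derivation:
Step 1: union(6, 9) -> merged; set of 6 now {6, 9}
Step 2: union(8, 7) -> merged; set of 8 now {7, 8}
Step 3: find(9) -> no change; set of 9 is {6, 9}
Step 4: union(1, 2) -> merged; set of 1 now {1, 2}
Step 5: union(5, 2) -> merged; set of 5 now {1, 2, 5}
Step 6: find(10) -> no change; set of 10 is {10}
Step 7: union(2, 10) -> merged; set of 2 now {1, 2, 5, 10}
Step 8: find(5) -> no change; set of 5 is {1, 2, 5, 10}
Step 9: union(2, 9) -> merged; set of 2 now {1, 2, 5, 6, 9, 10}
Component of 8: {7, 8}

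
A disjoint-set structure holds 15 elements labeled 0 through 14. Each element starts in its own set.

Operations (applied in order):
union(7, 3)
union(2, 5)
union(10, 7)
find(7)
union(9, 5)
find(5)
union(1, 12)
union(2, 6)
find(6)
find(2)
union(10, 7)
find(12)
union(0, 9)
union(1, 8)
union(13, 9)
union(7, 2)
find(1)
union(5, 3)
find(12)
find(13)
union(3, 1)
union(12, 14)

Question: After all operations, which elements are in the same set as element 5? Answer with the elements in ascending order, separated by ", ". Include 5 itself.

Answer: 0, 1, 2, 3, 5, 6, 7, 8, 9, 10, 12, 13, 14

Derivation:
Step 1: union(7, 3) -> merged; set of 7 now {3, 7}
Step 2: union(2, 5) -> merged; set of 2 now {2, 5}
Step 3: union(10, 7) -> merged; set of 10 now {3, 7, 10}
Step 4: find(7) -> no change; set of 7 is {3, 7, 10}
Step 5: union(9, 5) -> merged; set of 9 now {2, 5, 9}
Step 6: find(5) -> no change; set of 5 is {2, 5, 9}
Step 7: union(1, 12) -> merged; set of 1 now {1, 12}
Step 8: union(2, 6) -> merged; set of 2 now {2, 5, 6, 9}
Step 9: find(6) -> no change; set of 6 is {2, 5, 6, 9}
Step 10: find(2) -> no change; set of 2 is {2, 5, 6, 9}
Step 11: union(10, 7) -> already same set; set of 10 now {3, 7, 10}
Step 12: find(12) -> no change; set of 12 is {1, 12}
Step 13: union(0, 9) -> merged; set of 0 now {0, 2, 5, 6, 9}
Step 14: union(1, 8) -> merged; set of 1 now {1, 8, 12}
Step 15: union(13, 9) -> merged; set of 13 now {0, 2, 5, 6, 9, 13}
Step 16: union(7, 2) -> merged; set of 7 now {0, 2, 3, 5, 6, 7, 9, 10, 13}
Step 17: find(1) -> no change; set of 1 is {1, 8, 12}
Step 18: union(5, 3) -> already same set; set of 5 now {0, 2, 3, 5, 6, 7, 9, 10, 13}
Step 19: find(12) -> no change; set of 12 is {1, 8, 12}
Step 20: find(13) -> no change; set of 13 is {0, 2, 3, 5, 6, 7, 9, 10, 13}
Step 21: union(3, 1) -> merged; set of 3 now {0, 1, 2, 3, 5, 6, 7, 8, 9, 10, 12, 13}
Step 22: union(12, 14) -> merged; set of 12 now {0, 1, 2, 3, 5, 6, 7, 8, 9, 10, 12, 13, 14}
Component of 5: {0, 1, 2, 3, 5, 6, 7, 8, 9, 10, 12, 13, 14}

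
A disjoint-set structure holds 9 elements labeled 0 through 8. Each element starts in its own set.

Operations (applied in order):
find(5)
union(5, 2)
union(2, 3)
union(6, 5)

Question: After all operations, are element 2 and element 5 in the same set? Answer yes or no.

Step 1: find(5) -> no change; set of 5 is {5}
Step 2: union(5, 2) -> merged; set of 5 now {2, 5}
Step 3: union(2, 3) -> merged; set of 2 now {2, 3, 5}
Step 4: union(6, 5) -> merged; set of 6 now {2, 3, 5, 6}
Set of 2: {2, 3, 5, 6}; 5 is a member.

Answer: yes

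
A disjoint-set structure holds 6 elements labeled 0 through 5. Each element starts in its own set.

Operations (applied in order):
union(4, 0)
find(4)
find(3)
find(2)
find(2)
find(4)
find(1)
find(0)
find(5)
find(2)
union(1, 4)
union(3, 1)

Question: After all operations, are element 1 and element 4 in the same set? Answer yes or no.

Answer: yes

Derivation:
Step 1: union(4, 0) -> merged; set of 4 now {0, 4}
Step 2: find(4) -> no change; set of 4 is {0, 4}
Step 3: find(3) -> no change; set of 3 is {3}
Step 4: find(2) -> no change; set of 2 is {2}
Step 5: find(2) -> no change; set of 2 is {2}
Step 6: find(4) -> no change; set of 4 is {0, 4}
Step 7: find(1) -> no change; set of 1 is {1}
Step 8: find(0) -> no change; set of 0 is {0, 4}
Step 9: find(5) -> no change; set of 5 is {5}
Step 10: find(2) -> no change; set of 2 is {2}
Step 11: union(1, 4) -> merged; set of 1 now {0, 1, 4}
Step 12: union(3, 1) -> merged; set of 3 now {0, 1, 3, 4}
Set of 1: {0, 1, 3, 4}; 4 is a member.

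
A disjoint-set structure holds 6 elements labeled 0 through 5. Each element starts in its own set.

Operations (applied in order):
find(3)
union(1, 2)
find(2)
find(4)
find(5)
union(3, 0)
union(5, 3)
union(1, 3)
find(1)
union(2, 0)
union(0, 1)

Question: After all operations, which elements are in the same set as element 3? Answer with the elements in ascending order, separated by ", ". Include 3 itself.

Step 1: find(3) -> no change; set of 3 is {3}
Step 2: union(1, 2) -> merged; set of 1 now {1, 2}
Step 3: find(2) -> no change; set of 2 is {1, 2}
Step 4: find(4) -> no change; set of 4 is {4}
Step 5: find(5) -> no change; set of 5 is {5}
Step 6: union(3, 0) -> merged; set of 3 now {0, 3}
Step 7: union(5, 3) -> merged; set of 5 now {0, 3, 5}
Step 8: union(1, 3) -> merged; set of 1 now {0, 1, 2, 3, 5}
Step 9: find(1) -> no change; set of 1 is {0, 1, 2, 3, 5}
Step 10: union(2, 0) -> already same set; set of 2 now {0, 1, 2, 3, 5}
Step 11: union(0, 1) -> already same set; set of 0 now {0, 1, 2, 3, 5}
Component of 3: {0, 1, 2, 3, 5}

Answer: 0, 1, 2, 3, 5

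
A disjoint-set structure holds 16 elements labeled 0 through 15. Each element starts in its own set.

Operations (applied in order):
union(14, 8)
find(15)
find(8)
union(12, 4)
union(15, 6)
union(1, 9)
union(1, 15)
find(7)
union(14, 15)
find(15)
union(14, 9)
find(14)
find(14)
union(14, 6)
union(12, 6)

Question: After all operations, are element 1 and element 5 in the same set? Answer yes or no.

Answer: no

Derivation:
Step 1: union(14, 8) -> merged; set of 14 now {8, 14}
Step 2: find(15) -> no change; set of 15 is {15}
Step 3: find(8) -> no change; set of 8 is {8, 14}
Step 4: union(12, 4) -> merged; set of 12 now {4, 12}
Step 5: union(15, 6) -> merged; set of 15 now {6, 15}
Step 6: union(1, 9) -> merged; set of 1 now {1, 9}
Step 7: union(1, 15) -> merged; set of 1 now {1, 6, 9, 15}
Step 8: find(7) -> no change; set of 7 is {7}
Step 9: union(14, 15) -> merged; set of 14 now {1, 6, 8, 9, 14, 15}
Step 10: find(15) -> no change; set of 15 is {1, 6, 8, 9, 14, 15}
Step 11: union(14, 9) -> already same set; set of 14 now {1, 6, 8, 9, 14, 15}
Step 12: find(14) -> no change; set of 14 is {1, 6, 8, 9, 14, 15}
Step 13: find(14) -> no change; set of 14 is {1, 6, 8, 9, 14, 15}
Step 14: union(14, 6) -> already same set; set of 14 now {1, 6, 8, 9, 14, 15}
Step 15: union(12, 6) -> merged; set of 12 now {1, 4, 6, 8, 9, 12, 14, 15}
Set of 1: {1, 4, 6, 8, 9, 12, 14, 15}; 5 is not a member.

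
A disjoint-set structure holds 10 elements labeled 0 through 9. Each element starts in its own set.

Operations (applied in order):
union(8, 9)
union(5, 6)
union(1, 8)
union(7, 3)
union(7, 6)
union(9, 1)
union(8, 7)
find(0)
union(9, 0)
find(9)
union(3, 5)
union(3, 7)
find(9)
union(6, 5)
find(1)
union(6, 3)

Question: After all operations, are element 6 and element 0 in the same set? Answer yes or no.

Answer: yes

Derivation:
Step 1: union(8, 9) -> merged; set of 8 now {8, 9}
Step 2: union(5, 6) -> merged; set of 5 now {5, 6}
Step 3: union(1, 8) -> merged; set of 1 now {1, 8, 9}
Step 4: union(7, 3) -> merged; set of 7 now {3, 7}
Step 5: union(7, 6) -> merged; set of 7 now {3, 5, 6, 7}
Step 6: union(9, 1) -> already same set; set of 9 now {1, 8, 9}
Step 7: union(8, 7) -> merged; set of 8 now {1, 3, 5, 6, 7, 8, 9}
Step 8: find(0) -> no change; set of 0 is {0}
Step 9: union(9, 0) -> merged; set of 9 now {0, 1, 3, 5, 6, 7, 8, 9}
Step 10: find(9) -> no change; set of 9 is {0, 1, 3, 5, 6, 7, 8, 9}
Step 11: union(3, 5) -> already same set; set of 3 now {0, 1, 3, 5, 6, 7, 8, 9}
Step 12: union(3, 7) -> already same set; set of 3 now {0, 1, 3, 5, 6, 7, 8, 9}
Step 13: find(9) -> no change; set of 9 is {0, 1, 3, 5, 6, 7, 8, 9}
Step 14: union(6, 5) -> already same set; set of 6 now {0, 1, 3, 5, 6, 7, 8, 9}
Step 15: find(1) -> no change; set of 1 is {0, 1, 3, 5, 6, 7, 8, 9}
Step 16: union(6, 3) -> already same set; set of 6 now {0, 1, 3, 5, 6, 7, 8, 9}
Set of 6: {0, 1, 3, 5, 6, 7, 8, 9}; 0 is a member.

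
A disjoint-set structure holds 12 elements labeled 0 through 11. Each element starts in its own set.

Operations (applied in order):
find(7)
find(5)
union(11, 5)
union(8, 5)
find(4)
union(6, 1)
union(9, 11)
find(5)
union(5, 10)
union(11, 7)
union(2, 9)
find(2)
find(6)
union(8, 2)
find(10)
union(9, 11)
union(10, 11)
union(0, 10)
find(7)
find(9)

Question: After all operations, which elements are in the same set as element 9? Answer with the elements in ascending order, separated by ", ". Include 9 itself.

Answer: 0, 2, 5, 7, 8, 9, 10, 11

Derivation:
Step 1: find(7) -> no change; set of 7 is {7}
Step 2: find(5) -> no change; set of 5 is {5}
Step 3: union(11, 5) -> merged; set of 11 now {5, 11}
Step 4: union(8, 5) -> merged; set of 8 now {5, 8, 11}
Step 5: find(4) -> no change; set of 4 is {4}
Step 6: union(6, 1) -> merged; set of 6 now {1, 6}
Step 7: union(9, 11) -> merged; set of 9 now {5, 8, 9, 11}
Step 8: find(5) -> no change; set of 5 is {5, 8, 9, 11}
Step 9: union(5, 10) -> merged; set of 5 now {5, 8, 9, 10, 11}
Step 10: union(11, 7) -> merged; set of 11 now {5, 7, 8, 9, 10, 11}
Step 11: union(2, 9) -> merged; set of 2 now {2, 5, 7, 8, 9, 10, 11}
Step 12: find(2) -> no change; set of 2 is {2, 5, 7, 8, 9, 10, 11}
Step 13: find(6) -> no change; set of 6 is {1, 6}
Step 14: union(8, 2) -> already same set; set of 8 now {2, 5, 7, 8, 9, 10, 11}
Step 15: find(10) -> no change; set of 10 is {2, 5, 7, 8, 9, 10, 11}
Step 16: union(9, 11) -> already same set; set of 9 now {2, 5, 7, 8, 9, 10, 11}
Step 17: union(10, 11) -> already same set; set of 10 now {2, 5, 7, 8, 9, 10, 11}
Step 18: union(0, 10) -> merged; set of 0 now {0, 2, 5, 7, 8, 9, 10, 11}
Step 19: find(7) -> no change; set of 7 is {0, 2, 5, 7, 8, 9, 10, 11}
Step 20: find(9) -> no change; set of 9 is {0, 2, 5, 7, 8, 9, 10, 11}
Component of 9: {0, 2, 5, 7, 8, 9, 10, 11}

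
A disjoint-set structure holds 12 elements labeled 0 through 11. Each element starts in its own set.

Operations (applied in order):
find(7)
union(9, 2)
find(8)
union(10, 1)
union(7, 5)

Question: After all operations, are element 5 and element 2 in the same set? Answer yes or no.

Step 1: find(7) -> no change; set of 7 is {7}
Step 2: union(9, 2) -> merged; set of 9 now {2, 9}
Step 3: find(8) -> no change; set of 8 is {8}
Step 4: union(10, 1) -> merged; set of 10 now {1, 10}
Step 5: union(7, 5) -> merged; set of 7 now {5, 7}
Set of 5: {5, 7}; 2 is not a member.

Answer: no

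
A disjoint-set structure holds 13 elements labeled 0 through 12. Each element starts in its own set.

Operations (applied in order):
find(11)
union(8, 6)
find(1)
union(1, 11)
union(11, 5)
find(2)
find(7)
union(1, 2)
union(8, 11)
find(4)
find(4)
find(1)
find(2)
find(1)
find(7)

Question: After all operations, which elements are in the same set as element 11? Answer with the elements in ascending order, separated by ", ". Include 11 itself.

Step 1: find(11) -> no change; set of 11 is {11}
Step 2: union(8, 6) -> merged; set of 8 now {6, 8}
Step 3: find(1) -> no change; set of 1 is {1}
Step 4: union(1, 11) -> merged; set of 1 now {1, 11}
Step 5: union(11, 5) -> merged; set of 11 now {1, 5, 11}
Step 6: find(2) -> no change; set of 2 is {2}
Step 7: find(7) -> no change; set of 7 is {7}
Step 8: union(1, 2) -> merged; set of 1 now {1, 2, 5, 11}
Step 9: union(8, 11) -> merged; set of 8 now {1, 2, 5, 6, 8, 11}
Step 10: find(4) -> no change; set of 4 is {4}
Step 11: find(4) -> no change; set of 4 is {4}
Step 12: find(1) -> no change; set of 1 is {1, 2, 5, 6, 8, 11}
Step 13: find(2) -> no change; set of 2 is {1, 2, 5, 6, 8, 11}
Step 14: find(1) -> no change; set of 1 is {1, 2, 5, 6, 8, 11}
Step 15: find(7) -> no change; set of 7 is {7}
Component of 11: {1, 2, 5, 6, 8, 11}

Answer: 1, 2, 5, 6, 8, 11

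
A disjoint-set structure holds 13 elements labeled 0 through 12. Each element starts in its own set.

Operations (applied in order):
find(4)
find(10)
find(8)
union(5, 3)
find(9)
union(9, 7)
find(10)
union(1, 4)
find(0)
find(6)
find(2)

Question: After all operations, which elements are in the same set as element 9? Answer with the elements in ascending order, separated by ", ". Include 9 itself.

Step 1: find(4) -> no change; set of 4 is {4}
Step 2: find(10) -> no change; set of 10 is {10}
Step 3: find(8) -> no change; set of 8 is {8}
Step 4: union(5, 3) -> merged; set of 5 now {3, 5}
Step 5: find(9) -> no change; set of 9 is {9}
Step 6: union(9, 7) -> merged; set of 9 now {7, 9}
Step 7: find(10) -> no change; set of 10 is {10}
Step 8: union(1, 4) -> merged; set of 1 now {1, 4}
Step 9: find(0) -> no change; set of 0 is {0}
Step 10: find(6) -> no change; set of 6 is {6}
Step 11: find(2) -> no change; set of 2 is {2}
Component of 9: {7, 9}

Answer: 7, 9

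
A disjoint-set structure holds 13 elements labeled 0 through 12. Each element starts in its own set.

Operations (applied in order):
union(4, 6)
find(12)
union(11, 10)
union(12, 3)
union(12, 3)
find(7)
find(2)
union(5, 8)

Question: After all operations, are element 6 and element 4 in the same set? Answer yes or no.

Answer: yes

Derivation:
Step 1: union(4, 6) -> merged; set of 4 now {4, 6}
Step 2: find(12) -> no change; set of 12 is {12}
Step 3: union(11, 10) -> merged; set of 11 now {10, 11}
Step 4: union(12, 3) -> merged; set of 12 now {3, 12}
Step 5: union(12, 3) -> already same set; set of 12 now {3, 12}
Step 6: find(7) -> no change; set of 7 is {7}
Step 7: find(2) -> no change; set of 2 is {2}
Step 8: union(5, 8) -> merged; set of 5 now {5, 8}
Set of 6: {4, 6}; 4 is a member.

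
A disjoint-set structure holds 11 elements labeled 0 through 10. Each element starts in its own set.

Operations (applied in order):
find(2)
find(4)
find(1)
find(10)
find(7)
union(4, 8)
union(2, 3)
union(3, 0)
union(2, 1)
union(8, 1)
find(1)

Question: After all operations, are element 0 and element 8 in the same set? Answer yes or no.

Step 1: find(2) -> no change; set of 2 is {2}
Step 2: find(4) -> no change; set of 4 is {4}
Step 3: find(1) -> no change; set of 1 is {1}
Step 4: find(10) -> no change; set of 10 is {10}
Step 5: find(7) -> no change; set of 7 is {7}
Step 6: union(4, 8) -> merged; set of 4 now {4, 8}
Step 7: union(2, 3) -> merged; set of 2 now {2, 3}
Step 8: union(3, 0) -> merged; set of 3 now {0, 2, 3}
Step 9: union(2, 1) -> merged; set of 2 now {0, 1, 2, 3}
Step 10: union(8, 1) -> merged; set of 8 now {0, 1, 2, 3, 4, 8}
Step 11: find(1) -> no change; set of 1 is {0, 1, 2, 3, 4, 8}
Set of 0: {0, 1, 2, 3, 4, 8}; 8 is a member.

Answer: yes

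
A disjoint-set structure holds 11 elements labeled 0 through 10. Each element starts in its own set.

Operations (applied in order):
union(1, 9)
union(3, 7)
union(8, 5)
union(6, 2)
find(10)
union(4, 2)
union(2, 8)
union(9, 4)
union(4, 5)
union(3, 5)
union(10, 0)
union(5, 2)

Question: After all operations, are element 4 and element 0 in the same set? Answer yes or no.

Answer: no

Derivation:
Step 1: union(1, 9) -> merged; set of 1 now {1, 9}
Step 2: union(3, 7) -> merged; set of 3 now {3, 7}
Step 3: union(8, 5) -> merged; set of 8 now {5, 8}
Step 4: union(6, 2) -> merged; set of 6 now {2, 6}
Step 5: find(10) -> no change; set of 10 is {10}
Step 6: union(4, 2) -> merged; set of 4 now {2, 4, 6}
Step 7: union(2, 8) -> merged; set of 2 now {2, 4, 5, 6, 8}
Step 8: union(9, 4) -> merged; set of 9 now {1, 2, 4, 5, 6, 8, 9}
Step 9: union(4, 5) -> already same set; set of 4 now {1, 2, 4, 5, 6, 8, 9}
Step 10: union(3, 5) -> merged; set of 3 now {1, 2, 3, 4, 5, 6, 7, 8, 9}
Step 11: union(10, 0) -> merged; set of 10 now {0, 10}
Step 12: union(5, 2) -> already same set; set of 5 now {1, 2, 3, 4, 5, 6, 7, 8, 9}
Set of 4: {1, 2, 3, 4, 5, 6, 7, 8, 9}; 0 is not a member.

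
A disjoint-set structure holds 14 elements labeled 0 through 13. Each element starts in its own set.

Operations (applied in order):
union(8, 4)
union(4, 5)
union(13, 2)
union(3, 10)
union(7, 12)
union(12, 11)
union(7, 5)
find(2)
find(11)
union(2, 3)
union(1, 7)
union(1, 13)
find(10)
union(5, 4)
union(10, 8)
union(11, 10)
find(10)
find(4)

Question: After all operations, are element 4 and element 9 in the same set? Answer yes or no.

Step 1: union(8, 4) -> merged; set of 8 now {4, 8}
Step 2: union(4, 5) -> merged; set of 4 now {4, 5, 8}
Step 3: union(13, 2) -> merged; set of 13 now {2, 13}
Step 4: union(3, 10) -> merged; set of 3 now {3, 10}
Step 5: union(7, 12) -> merged; set of 7 now {7, 12}
Step 6: union(12, 11) -> merged; set of 12 now {7, 11, 12}
Step 7: union(7, 5) -> merged; set of 7 now {4, 5, 7, 8, 11, 12}
Step 8: find(2) -> no change; set of 2 is {2, 13}
Step 9: find(11) -> no change; set of 11 is {4, 5, 7, 8, 11, 12}
Step 10: union(2, 3) -> merged; set of 2 now {2, 3, 10, 13}
Step 11: union(1, 7) -> merged; set of 1 now {1, 4, 5, 7, 8, 11, 12}
Step 12: union(1, 13) -> merged; set of 1 now {1, 2, 3, 4, 5, 7, 8, 10, 11, 12, 13}
Step 13: find(10) -> no change; set of 10 is {1, 2, 3, 4, 5, 7, 8, 10, 11, 12, 13}
Step 14: union(5, 4) -> already same set; set of 5 now {1, 2, 3, 4, 5, 7, 8, 10, 11, 12, 13}
Step 15: union(10, 8) -> already same set; set of 10 now {1, 2, 3, 4, 5, 7, 8, 10, 11, 12, 13}
Step 16: union(11, 10) -> already same set; set of 11 now {1, 2, 3, 4, 5, 7, 8, 10, 11, 12, 13}
Step 17: find(10) -> no change; set of 10 is {1, 2, 3, 4, 5, 7, 8, 10, 11, 12, 13}
Step 18: find(4) -> no change; set of 4 is {1, 2, 3, 4, 5, 7, 8, 10, 11, 12, 13}
Set of 4: {1, 2, 3, 4, 5, 7, 8, 10, 11, 12, 13}; 9 is not a member.

Answer: no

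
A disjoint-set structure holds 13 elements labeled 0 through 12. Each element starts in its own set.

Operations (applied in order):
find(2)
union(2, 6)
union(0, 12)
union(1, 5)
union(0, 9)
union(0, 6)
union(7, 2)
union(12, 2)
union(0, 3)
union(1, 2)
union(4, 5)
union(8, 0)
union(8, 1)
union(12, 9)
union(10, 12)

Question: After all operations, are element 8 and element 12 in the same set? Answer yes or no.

Answer: yes

Derivation:
Step 1: find(2) -> no change; set of 2 is {2}
Step 2: union(2, 6) -> merged; set of 2 now {2, 6}
Step 3: union(0, 12) -> merged; set of 0 now {0, 12}
Step 4: union(1, 5) -> merged; set of 1 now {1, 5}
Step 5: union(0, 9) -> merged; set of 0 now {0, 9, 12}
Step 6: union(0, 6) -> merged; set of 0 now {0, 2, 6, 9, 12}
Step 7: union(7, 2) -> merged; set of 7 now {0, 2, 6, 7, 9, 12}
Step 8: union(12, 2) -> already same set; set of 12 now {0, 2, 6, 7, 9, 12}
Step 9: union(0, 3) -> merged; set of 0 now {0, 2, 3, 6, 7, 9, 12}
Step 10: union(1, 2) -> merged; set of 1 now {0, 1, 2, 3, 5, 6, 7, 9, 12}
Step 11: union(4, 5) -> merged; set of 4 now {0, 1, 2, 3, 4, 5, 6, 7, 9, 12}
Step 12: union(8, 0) -> merged; set of 8 now {0, 1, 2, 3, 4, 5, 6, 7, 8, 9, 12}
Step 13: union(8, 1) -> already same set; set of 8 now {0, 1, 2, 3, 4, 5, 6, 7, 8, 9, 12}
Step 14: union(12, 9) -> already same set; set of 12 now {0, 1, 2, 3, 4, 5, 6, 7, 8, 9, 12}
Step 15: union(10, 12) -> merged; set of 10 now {0, 1, 2, 3, 4, 5, 6, 7, 8, 9, 10, 12}
Set of 8: {0, 1, 2, 3, 4, 5, 6, 7, 8, 9, 10, 12}; 12 is a member.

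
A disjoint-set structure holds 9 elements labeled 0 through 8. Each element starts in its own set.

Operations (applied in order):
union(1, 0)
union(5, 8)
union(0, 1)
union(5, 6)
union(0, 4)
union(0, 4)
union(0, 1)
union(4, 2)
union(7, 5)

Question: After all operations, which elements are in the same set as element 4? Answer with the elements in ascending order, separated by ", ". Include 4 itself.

Step 1: union(1, 0) -> merged; set of 1 now {0, 1}
Step 2: union(5, 8) -> merged; set of 5 now {5, 8}
Step 3: union(0, 1) -> already same set; set of 0 now {0, 1}
Step 4: union(5, 6) -> merged; set of 5 now {5, 6, 8}
Step 5: union(0, 4) -> merged; set of 0 now {0, 1, 4}
Step 6: union(0, 4) -> already same set; set of 0 now {0, 1, 4}
Step 7: union(0, 1) -> already same set; set of 0 now {0, 1, 4}
Step 8: union(4, 2) -> merged; set of 4 now {0, 1, 2, 4}
Step 9: union(7, 5) -> merged; set of 7 now {5, 6, 7, 8}
Component of 4: {0, 1, 2, 4}

Answer: 0, 1, 2, 4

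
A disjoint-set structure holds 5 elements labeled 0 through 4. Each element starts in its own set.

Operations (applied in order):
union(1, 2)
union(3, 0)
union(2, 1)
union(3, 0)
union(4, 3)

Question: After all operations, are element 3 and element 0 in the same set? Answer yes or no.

Answer: yes

Derivation:
Step 1: union(1, 2) -> merged; set of 1 now {1, 2}
Step 2: union(3, 0) -> merged; set of 3 now {0, 3}
Step 3: union(2, 1) -> already same set; set of 2 now {1, 2}
Step 4: union(3, 0) -> already same set; set of 3 now {0, 3}
Step 5: union(4, 3) -> merged; set of 4 now {0, 3, 4}
Set of 3: {0, 3, 4}; 0 is a member.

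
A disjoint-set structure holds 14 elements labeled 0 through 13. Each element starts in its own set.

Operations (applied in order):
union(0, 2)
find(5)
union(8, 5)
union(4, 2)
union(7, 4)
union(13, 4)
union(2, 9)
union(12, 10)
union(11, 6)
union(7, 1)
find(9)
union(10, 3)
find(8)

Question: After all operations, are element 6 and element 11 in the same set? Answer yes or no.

Step 1: union(0, 2) -> merged; set of 0 now {0, 2}
Step 2: find(5) -> no change; set of 5 is {5}
Step 3: union(8, 5) -> merged; set of 8 now {5, 8}
Step 4: union(4, 2) -> merged; set of 4 now {0, 2, 4}
Step 5: union(7, 4) -> merged; set of 7 now {0, 2, 4, 7}
Step 6: union(13, 4) -> merged; set of 13 now {0, 2, 4, 7, 13}
Step 7: union(2, 9) -> merged; set of 2 now {0, 2, 4, 7, 9, 13}
Step 8: union(12, 10) -> merged; set of 12 now {10, 12}
Step 9: union(11, 6) -> merged; set of 11 now {6, 11}
Step 10: union(7, 1) -> merged; set of 7 now {0, 1, 2, 4, 7, 9, 13}
Step 11: find(9) -> no change; set of 9 is {0, 1, 2, 4, 7, 9, 13}
Step 12: union(10, 3) -> merged; set of 10 now {3, 10, 12}
Step 13: find(8) -> no change; set of 8 is {5, 8}
Set of 6: {6, 11}; 11 is a member.

Answer: yes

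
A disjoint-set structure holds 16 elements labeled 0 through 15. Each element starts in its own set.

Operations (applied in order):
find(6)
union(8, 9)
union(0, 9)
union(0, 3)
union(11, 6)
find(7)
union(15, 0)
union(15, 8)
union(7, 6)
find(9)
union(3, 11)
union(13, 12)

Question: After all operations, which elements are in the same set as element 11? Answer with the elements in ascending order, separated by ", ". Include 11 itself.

Answer: 0, 3, 6, 7, 8, 9, 11, 15

Derivation:
Step 1: find(6) -> no change; set of 6 is {6}
Step 2: union(8, 9) -> merged; set of 8 now {8, 9}
Step 3: union(0, 9) -> merged; set of 0 now {0, 8, 9}
Step 4: union(0, 3) -> merged; set of 0 now {0, 3, 8, 9}
Step 5: union(11, 6) -> merged; set of 11 now {6, 11}
Step 6: find(7) -> no change; set of 7 is {7}
Step 7: union(15, 0) -> merged; set of 15 now {0, 3, 8, 9, 15}
Step 8: union(15, 8) -> already same set; set of 15 now {0, 3, 8, 9, 15}
Step 9: union(7, 6) -> merged; set of 7 now {6, 7, 11}
Step 10: find(9) -> no change; set of 9 is {0, 3, 8, 9, 15}
Step 11: union(3, 11) -> merged; set of 3 now {0, 3, 6, 7, 8, 9, 11, 15}
Step 12: union(13, 12) -> merged; set of 13 now {12, 13}
Component of 11: {0, 3, 6, 7, 8, 9, 11, 15}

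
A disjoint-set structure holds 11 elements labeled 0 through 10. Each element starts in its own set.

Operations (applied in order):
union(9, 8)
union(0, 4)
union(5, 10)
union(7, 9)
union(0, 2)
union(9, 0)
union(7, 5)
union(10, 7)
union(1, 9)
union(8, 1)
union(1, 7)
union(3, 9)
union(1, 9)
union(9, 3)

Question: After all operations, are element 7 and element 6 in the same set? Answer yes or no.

Step 1: union(9, 8) -> merged; set of 9 now {8, 9}
Step 2: union(0, 4) -> merged; set of 0 now {0, 4}
Step 3: union(5, 10) -> merged; set of 5 now {5, 10}
Step 4: union(7, 9) -> merged; set of 7 now {7, 8, 9}
Step 5: union(0, 2) -> merged; set of 0 now {0, 2, 4}
Step 6: union(9, 0) -> merged; set of 9 now {0, 2, 4, 7, 8, 9}
Step 7: union(7, 5) -> merged; set of 7 now {0, 2, 4, 5, 7, 8, 9, 10}
Step 8: union(10, 7) -> already same set; set of 10 now {0, 2, 4, 5, 7, 8, 9, 10}
Step 9: union(1, 9) -> merged; set of 1 now {0, 1, 2, 4, 5, 7, 8, 9, 10}
Step 10: union(8, 1) -> already same set; set of 8 now {0, 1, 2, 4, 5, 7, 8, 9, 10}
Step 11: union(1, 7) -> already same set; set of 1 now {0, 1, 2, 4, 5, 7, 8, 9, 10}
Step 12: union(3, 9) -> merged; set of 3 now {0, 1, 2, 3, 4, 5, 7, 8, 9, 10}
Step 13: union(1, 9) -> already same set; set of 1 now {0, 1, 2, 3, 4, 5, 7, 8, 9, 10}
Step 14: union(9, 3) -> already same set; set of 9 now {0, 1, 2, 3, 4, 5, 7, 8, 9, 10}
Set of 7: {0, 1, 2, 3, 4, 5, 7, 8, 9, 10}; 6 is not a member.

Answer: no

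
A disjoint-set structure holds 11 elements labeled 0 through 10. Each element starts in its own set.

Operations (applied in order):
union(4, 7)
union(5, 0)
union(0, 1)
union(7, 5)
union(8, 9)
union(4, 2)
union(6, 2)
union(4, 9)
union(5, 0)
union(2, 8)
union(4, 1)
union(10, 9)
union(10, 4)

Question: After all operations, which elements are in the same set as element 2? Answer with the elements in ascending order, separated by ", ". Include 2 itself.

Answer: 0, 1, 2, 4, 5, 6, 7, 8, 9, 10

Derivation:
Step 1: union(4, 7) -> merged; set of 4 now {4, 7}
Step 2: union(5, 0) -> merged; set of 5 now {0, 5}
Step 3: union(0, 1) -> merged; set of 0 now {0, 1, 5}
Step 4: union(7, 5) -> merged; set of 7 now {0, 1, 4, 5, 7}
Step 5: union(8, 9) -> merged; set of 8 now {8, 9}
Step 6: union(4, 2) -> merged; set of 4 now {0, 1, 2, 4, 5, 7}
Step 7: union(6, 2) -> merged; set of 6 now {0, 1, 2, 4, 5, 6, 7}
Step 8: union(4, 9) -> merged; set of 4 now {0, 1, 2, 4, 5, 6, 7, 8, 9}
Step 9: union(5, 0) -> already same set; set of 5 now {0, 1, 2, 4, 5, 6, 7, 8, 9}
Step 10: union(2, 8) -> already same set; set of 2 now {0, 1, 2, 4, 5, 6, 7, 8, 9}
Step 11: union(4, 1) -> already same set; set of 4 now {0, 1, 2, 4, 5, 6, 7, 8, 9}
Step 12: union(10, 9) -> merged; set of 10 now {0, 1, 2, 4, 5, 6, 7, 8, 9, 10}
Step 13: union(10, 4) -> already same set; set of 10 now {0, 1, 2, 4, 5, 6, 7, 8, 9, 10}
Component of 2: {0, 1, 2, 4, 5, 6, 7, 8, 9, 10}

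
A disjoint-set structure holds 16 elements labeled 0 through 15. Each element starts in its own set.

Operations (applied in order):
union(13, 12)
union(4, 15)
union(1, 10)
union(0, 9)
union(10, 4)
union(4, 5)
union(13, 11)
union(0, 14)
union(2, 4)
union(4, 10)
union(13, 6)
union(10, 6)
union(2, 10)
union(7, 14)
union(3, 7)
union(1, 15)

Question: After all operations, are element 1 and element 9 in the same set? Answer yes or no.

Answer: no

Derivation:
Step 1: union(13, 12) -> merged; set of 13 now {12, 13}
Step 2: union(4, 15) -> merged; set of 4 now {4, 15}
Step 3: union(1, 10) -> merged; set of 1 now {1, 10}
Step 4: union(0, 9) -> merged; set of 0 now {0, 9}
Step 5: union(10, 4) -> merged; set of 10 now {1, 4, 10, 15}
Step 6: union(4, 5) -> merged; set of 4 now {1, 4, 5, 10, 15}
Step 7: union(13, 11) -> merged; set of 13 now {11, 12, 13}
Step 8: union(0, 14) -> merged; set of 0 now {0, 9, 14}
Step 9: union(2, 4) -> merged; set of 2 now {1, 2, 4, 5, 10, 15}
Step 10: union(4, 10) -> already same set; set of 4 now {1, 2, 4, 5, 10, 15}
Step 11: union(13, 6) -> merged; set of 13 now {6, 11, 12, 13}
Step 12: union(10, 6) -> merged; set of 10 now {1, 2, 4, 5, 6, 10, 11, 12, 13, 15}
Step 13: union(2, 10) -> already same set; set of 2 now {1, 2, 4, 5, 6, 10, 11, 12, 13, 15}
Step 14: union(7, 14) -> merged; set of 7 now {0, 7, 9, 14}
Step 15: union(3, 7) -> merged; set of 3 now {0, 3, 7, 9, 14}
Step 16: union(1, 15) -> already same set; set of 1 now {1, 2, 4, 5, 6, 10, 11, 12, 13, 15}
Set of 1: {1, 2, 4, 5, 6, 10, 11, 12, 13, 15}; 9 is not a member.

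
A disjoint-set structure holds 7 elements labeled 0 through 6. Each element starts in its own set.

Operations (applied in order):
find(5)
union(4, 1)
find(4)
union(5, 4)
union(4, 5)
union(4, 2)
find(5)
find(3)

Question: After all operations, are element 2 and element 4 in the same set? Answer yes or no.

Step 1: find(5) -> no change; set of 5 is {5}
Step 2: union(4, 1) -> merged; set of 4 now {1, 4}
Step 3: find(4) -> no change; set of 4 is {1, 4}
Step 4: union(5, 4) -> merged; set of 5 now {1, 4, 5}
Step 5: union(4, 5) -> already same set; set of 4 now {1, 4, 5}
Step 6: union(4, 2) -> merged; set of 4 now {1, 2, 4, 5}
Step 7: find(5) -> no change; set of 5 is {1, 2, 4, 5}
Step 8: find(3) -> no change; set of 3 is {3}
Set of 2: {1, 2, 4, 5}; 4 is a member.

Answer: yes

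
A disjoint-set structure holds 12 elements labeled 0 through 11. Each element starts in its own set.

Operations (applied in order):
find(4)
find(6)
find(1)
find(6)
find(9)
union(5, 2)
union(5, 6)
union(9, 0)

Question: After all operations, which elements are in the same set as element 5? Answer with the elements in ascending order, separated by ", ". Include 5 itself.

Step 1: find(4) -> no change; set of 4 is {4}
Step 2: find(6) -> no change; set of 6 is {6}
Step 3: find(1) -> no change; set of 1 is {1}
Step 4: find(6) -> no change; set of 6 is {6}
Step 5: find(9) -> no change; set of 9 is {9}
Step 6: union(5, 2) -> merged; set of 5 now {2, 5}
Step 7: union(5, 6) -> merged; set of 5 now {2, 5, 6}
Step 8: union(9, 0) -> merged; set of 9 now {0, 9}
Component of 5: {2, 5, 6}

Answer: 2, 5, 6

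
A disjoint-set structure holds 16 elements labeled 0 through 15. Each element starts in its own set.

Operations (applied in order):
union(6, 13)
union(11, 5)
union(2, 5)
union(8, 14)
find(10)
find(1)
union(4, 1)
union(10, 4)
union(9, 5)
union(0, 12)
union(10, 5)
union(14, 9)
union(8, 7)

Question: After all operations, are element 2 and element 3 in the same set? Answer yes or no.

Answer: no

Derivation:
Step 1: union(6, 13) -> merged; set of 6 now {6, 13}
Step 2: union(11, 5) -> merged; set of 11 now {5, 11}
Step 3: union(2, 5) -> merged; set of 2 now {2, 5, 11}
Step 4: union(8, 14) -> merged; set of 8 now {8, 14}
Step 5: find(10) -> no change; set of 10 is {10}
Step 6: find(1) -> no change; set of 1 is {1}
Step 7: union(4, 1) -> merged; set of 4 now {1, 4}
Step 8: union(10, 4) -> merged; set of 10 now {1, 4, 10}
Step 9: union(9, 5) -> merged; set of 9 now {2, 5, 9, 11}
Step 10: union(0, 12) -> merged; set of 0 now {0, 12}
Step 11: union(10, 5) -> merged; set of 10 now {1, 2, 4, 5, 9, 10, 11}
Step 12: union(14, 9) -> merged; set of 14 now {1, 2, 4, 5, 8, 9, 10, 11, 14}
Step 13: union(8, 7) -> merged; set of 8 now {1, 2, 4, 5, 7, 8, 9, 10, 11, 14}
Set of 2: {1, 2, 4, 5, 7, 8, 9, 10, 11, 14}; 3 is not a member.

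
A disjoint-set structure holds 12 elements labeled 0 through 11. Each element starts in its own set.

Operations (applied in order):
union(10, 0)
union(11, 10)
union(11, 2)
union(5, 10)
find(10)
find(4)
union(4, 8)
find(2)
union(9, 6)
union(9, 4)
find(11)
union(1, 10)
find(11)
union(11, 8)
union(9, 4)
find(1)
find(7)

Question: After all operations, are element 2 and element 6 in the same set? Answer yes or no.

Answer: yes

Derivation:
Step 1: union(10, 0) -> merged; set of 10 now {0, 10}
Step 2: union(11, 10) -> merged; set of 11 now {0, 10, 11}
Step 3: union(11, 2) -> merged; set of 11 now {0, 2, 10, 11}
Step 4: union(5, 10) -> merged; set of 5 now {0, 2, 5, 10, 11}
Step 5: find(10) -> no change; set of 10 is {0, 2, 5, 10, 11}
Step 6: find(4) -> no change; set of 4 is {4}
Step 7: union(4, 8) -> merged; set of 4 now {4, 8}
Step 8: find(2) -> no change; set of 2 is {0, 2, 5, 10, 11}
Step 9: union(9, 6) -> merged; set of 9 now {6, 9}
Step 10: union(9, 4) -> merged; set of 9 now {4, 6, 8, 9}
Step 11: find(11) -> no change; set of 11 is {0, 2, 5, 10, 11}
Step 12: union(1, 10) -> merged; set of 1 now {0, 1, 2, 5, 10, 11}
Step 13: find(11) -> no change; set of 11 is {0, 1, 2, 5, 10, 11}
Step 14: union(11, 8) -> merged; set of 11 now {0, 1, 2, 4, 5, 6, 8, 9, 10, 11}
Step 15: union(9, 4) -> already same set; set of 9 now {0, 1, 2, 4, 5, 6, 8, 9, 10, 11}
Step 16: find(1) -> no change; set of 1 is {0, 1, 2, 4, 5, 6, 8, 9, 10, 11}
Step 17: find(7) -> no change; set of 7 is {7}
Set of 2: {0, 1, 2, 4, 5, 6, 8, 9, 10, 11}; 6 is a member.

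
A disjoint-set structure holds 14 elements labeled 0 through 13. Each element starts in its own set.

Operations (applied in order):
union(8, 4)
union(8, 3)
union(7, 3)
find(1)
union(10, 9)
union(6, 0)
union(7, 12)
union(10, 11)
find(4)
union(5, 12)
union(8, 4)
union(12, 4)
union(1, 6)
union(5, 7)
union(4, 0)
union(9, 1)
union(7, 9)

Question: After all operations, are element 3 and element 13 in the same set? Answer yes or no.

Answer: no

Derivation:
Step 1: union(8, 4) -> merged; set of 8 now {4, 8}
Step 2: union(8, 3) -> merged; set of 8 now {3, 4, 8}
Step 3: union(7, 3) -> merged; set of 7 now {3, 4, 7, 8}
Step 4: find(1) -> no change; set of 1 is {1}
Step 5: union(10, 9) -> merged; set of 10 now {9, 10}
Step 6: union(6, 0) -> merged; set of 6 now {0, 6}
Step 7: union(7, 12) -> merged; set of 7 now {3, 4, 7, 8, 12}
Step 8: union(10, 11) -> merged; set of 10 now {9, 10, 11}
Step 9: find(4) -> no change; set of 4 is {3, 4, 7, 8, 12}
Step 10: union(5, 12) -> merged; set of 5 now {3, 4, 5, 7, 8, 12}
Step 11: union(8, 4) -> already same set; set of 8 now {3, 4, 5, 7, 8, 12}
Step 12: union(12, 4) -> already same set; set of 12 now {3, 4, 5, 7, 8, 12}
Step 13: union(1, 6) -> merged; set of 1 now {0, 1, 6}
Step 14: union(5, 7) -> already same set; set of 5 now {3, 4, 5, 7, 8, 12}
Step 15: union(4, 0) -> merged; set of 4 now {0, 1, 3, 4, 5, 6, 7, 8, 12}
Step 16: union(9, 1) -> merged; set of 9 now {0, 1, 3, 4, 5, 6, 7, 8, 9, 10, 11, 12}
Step 17: union(7, 9) -> already same set; set of 7 now {0, 1, 3, 4, 5, 6, 7, 8, 9, 10, 11, 12}
Set of 3: {0, 1, 3, 4, 5, 6, 7, 8, 9, 10, 11, 12}; 13 is not a member.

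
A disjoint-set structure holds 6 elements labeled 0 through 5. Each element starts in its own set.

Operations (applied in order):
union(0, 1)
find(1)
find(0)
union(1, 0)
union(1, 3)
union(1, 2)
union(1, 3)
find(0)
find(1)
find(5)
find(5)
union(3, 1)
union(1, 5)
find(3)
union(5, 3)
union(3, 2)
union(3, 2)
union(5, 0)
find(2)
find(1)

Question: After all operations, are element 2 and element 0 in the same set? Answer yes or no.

Step 1: union(0, 1) -> merged; set of 0 now {0, 1}
Step 2: find(1) -> no change; set of 1 is {0, 1}
Step 3: find(0) -> no change; set of 0 is {0, 1}
Step 4: union(1, 0) -> already same set; set of 1 now {0, 1}
Step 5: union(1, 3) -> merged; set of 1 now {0, 1, 3}
Step 6: union(1, 2) -> merged; set of 1 now {0, 1, 2, 3}
Step 7: union(1, 3) -> already same set; set of 1 now {0, 1, 2, 3}
Step 8: find(0) -> no change; set of 0 is {0, 1, 2, 3}
Step 9: find(1) -> no change; set of 1 is {0, 1, 2, 3}
Step 10: find(5) -> no change; set of 5 is {5}
Step 11: find(5) -> no change; set of 5 is {5}
Step 12: union(3, 1) -> already same set; set of 3 now {0, 1, 2, 3}
Step 13: union(1, 5) -> merged; set of 1 now {0, 1, 2, 3, 5}
Step 14: find(3) -> no change; set of 3 is {0, 1, 2, 3, 5}
Step 15: union(5, 3) -> already same set; set of 5 now {0, 1, 2, 3, 5}
Step 16: union(3, 2) -> already same set; set of 3 now {0, 1, 2, 3, 5}
Step 17: union(3, 2) -> already same set; set of 3 now {0, 1, 2, 3, 5}
Step 18: union(5, 0) -> already same set; set of 5 now {0, 1, 2, 3, 5}
Step 19: find(2) -> no change; set of 2 is {0, 1, 2, 3, 5}
Step 20: find(1) -> no change; set of 1 is {0, 1, 2, 3, 5}
Set of 2: {0, 1, 2, 3, 5}; 0 is a member.

Answer: yes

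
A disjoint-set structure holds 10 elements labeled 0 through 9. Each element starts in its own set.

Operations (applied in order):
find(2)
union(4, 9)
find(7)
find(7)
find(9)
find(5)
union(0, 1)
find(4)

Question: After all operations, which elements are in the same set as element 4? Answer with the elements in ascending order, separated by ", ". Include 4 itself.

Step 1: find(2) -> no change; set of 2 is {2}
Step 2: union(4, 9) -> merged; set of 4 now {4, 9}
Step 3: find(7) -> no change; set of 7 is {7}
Step 4: find(7) -> no change; set of 7 is {7}
Step 5: find(9) -> no change; set of 9 is {4, 9}
Step 6: find(5) -> no change; set of 5 is {5}
Step 7: union(0, 1) -> merged; set of 0 now {0, 1}
Step 8: find(4) -> no change; set of 4 is {4, 9}
Component of 4: {4, 9}

Answer: 4, 9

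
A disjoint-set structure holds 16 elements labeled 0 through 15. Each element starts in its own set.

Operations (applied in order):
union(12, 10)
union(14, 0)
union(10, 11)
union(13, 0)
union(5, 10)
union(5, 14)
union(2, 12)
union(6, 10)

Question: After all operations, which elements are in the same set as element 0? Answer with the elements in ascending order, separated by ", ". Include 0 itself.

Step 1: union(12, 10) -> merged; set of 12 now {10, 12}
Step 2: union(14, 0) -> merged; set of 14 now {0, 14}
Step 3: union(10, 11) -> merged; set of 10 now {10, 11, 12}
Step 4: union(13, 0) -> merged; set of 13 now {0, 13, 14}
Step 5: union(5, 10) -> merged; set of 5 now {5, 10, 11, 12}
Step 6: union(5, 14) -> merged; set of 5 now {0, 5, 10, 11, 12, 13, 14}
Step 7: union(2, 12) -> merged; set of 2 now {0, 2, 5, 10, 11, 12, 13, 14}
Step 8: union(6, 10) -> merged; set of 6 now {0, 2, 5, 6, 10, 11, 12, 13, 14}
Component of 0: {0, 2, 5, 6, 10, 11, 12, 13, 14}

Answer: 0, 2, 5, 6, 10, 11, 12, 13, 14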